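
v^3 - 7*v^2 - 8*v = v*(v - 8)*(v + 1)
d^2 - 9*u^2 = (d - 3*u)*(d + 3*u)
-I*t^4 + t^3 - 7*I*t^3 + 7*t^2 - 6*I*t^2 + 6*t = t*(t + 1)*(t + 6)*(-I*t + 1)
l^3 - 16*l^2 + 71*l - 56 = (l - 8)*(l - 7)*(l - 1)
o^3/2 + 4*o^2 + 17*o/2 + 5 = (o/2 + 1/2)*(o + 2)*(o + 5)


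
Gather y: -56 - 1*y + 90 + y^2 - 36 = y^2 - y - 2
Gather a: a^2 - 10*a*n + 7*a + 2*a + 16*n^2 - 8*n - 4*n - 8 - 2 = a^2 + a*(9 - 10*n) + 16*n^2 - 12*n - 10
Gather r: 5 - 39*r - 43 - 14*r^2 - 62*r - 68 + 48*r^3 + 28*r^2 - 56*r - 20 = 48*r^3 + 14*r^2 - 157*r - 126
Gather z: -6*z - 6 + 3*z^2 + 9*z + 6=3*z^2 + 3*z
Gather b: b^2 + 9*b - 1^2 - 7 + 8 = b^2 + 9*b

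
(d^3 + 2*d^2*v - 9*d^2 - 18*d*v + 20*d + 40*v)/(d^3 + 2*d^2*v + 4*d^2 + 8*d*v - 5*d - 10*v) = (d^2 - 9*d + 20)/(d^2 + 4*d - 5)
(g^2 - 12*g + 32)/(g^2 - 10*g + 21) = (g^2 - 12*g + 32)/(g^2 - 10*g + 21)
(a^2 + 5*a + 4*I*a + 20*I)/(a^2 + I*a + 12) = (a + 5)/(a - 3*I)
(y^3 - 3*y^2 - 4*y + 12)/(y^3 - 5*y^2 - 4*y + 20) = (y - 3)/(y - 5)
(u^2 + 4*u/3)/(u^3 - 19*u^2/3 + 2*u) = (3*u + 4)/(3*u^2 - 19*u + 6)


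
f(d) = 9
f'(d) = 0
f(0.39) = 9.00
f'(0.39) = 0.00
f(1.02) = 9.00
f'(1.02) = 0.00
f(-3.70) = 9.00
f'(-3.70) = 0.00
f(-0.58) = 9.00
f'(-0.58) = 0.00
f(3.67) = 9.00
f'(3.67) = 0.00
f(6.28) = 9.00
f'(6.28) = 0.00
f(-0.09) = 9.00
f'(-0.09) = 0.00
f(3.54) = 9.00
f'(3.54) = 0.00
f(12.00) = 9.00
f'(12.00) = 0.00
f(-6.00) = 9.00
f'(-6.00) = 0.00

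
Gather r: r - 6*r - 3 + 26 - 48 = -5*r - 25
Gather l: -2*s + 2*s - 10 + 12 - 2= 0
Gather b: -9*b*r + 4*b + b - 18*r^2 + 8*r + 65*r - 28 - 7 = b*(5 - 9*r) - 18*r^2 + 73*r - 35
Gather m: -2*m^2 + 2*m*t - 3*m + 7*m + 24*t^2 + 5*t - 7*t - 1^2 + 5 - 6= -2*m^2 + m*(2*t + 4) + 24*t^2 - 2*t - 2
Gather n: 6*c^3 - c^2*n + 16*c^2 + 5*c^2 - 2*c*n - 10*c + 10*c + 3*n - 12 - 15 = 6*c^3 + 21*c^2 + n*(-c^2 - 2*c + 3) - 27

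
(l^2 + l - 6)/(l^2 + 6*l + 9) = (l - 2)/(l + 3)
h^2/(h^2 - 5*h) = h/(h - 5)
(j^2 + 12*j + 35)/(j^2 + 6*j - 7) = (j + 5)/(j - 1)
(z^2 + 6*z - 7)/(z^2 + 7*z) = (z - 1)/z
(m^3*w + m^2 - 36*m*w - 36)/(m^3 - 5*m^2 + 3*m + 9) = (m^3*w + m^2 - 36*m*w - 36)/(m^3 - 5*m^2 + 3*m + 9)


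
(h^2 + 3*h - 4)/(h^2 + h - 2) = (h + 4)/(h + 2)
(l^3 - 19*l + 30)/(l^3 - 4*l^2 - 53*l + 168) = (l^2 + 3*l - 10)/(l^2 - l - 56)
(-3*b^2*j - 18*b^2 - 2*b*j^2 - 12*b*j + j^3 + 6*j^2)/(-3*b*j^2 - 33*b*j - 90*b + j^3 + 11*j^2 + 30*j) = (b + j)/(j + 5)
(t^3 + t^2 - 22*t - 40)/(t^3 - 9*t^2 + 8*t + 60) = (t + 4)/(t - 6)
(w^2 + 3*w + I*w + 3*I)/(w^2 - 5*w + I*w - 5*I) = (w + 3)/(w - 5)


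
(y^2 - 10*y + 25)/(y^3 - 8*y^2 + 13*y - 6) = (y^2 - 10*y + 25)/(y^3 - 8*y^2 + 13*y - 6)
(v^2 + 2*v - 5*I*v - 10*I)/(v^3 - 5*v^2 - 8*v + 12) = (v - 5*I)/(v^2 - 7*v + 6)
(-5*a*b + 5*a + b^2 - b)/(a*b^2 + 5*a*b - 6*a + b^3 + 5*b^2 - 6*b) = (-5*a + b)/(a*b + 6*a + b^2 + 6*b)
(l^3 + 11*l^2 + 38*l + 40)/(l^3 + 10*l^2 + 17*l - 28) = (l^2 + 7*l + 10)/(l^2 + 6*l - 7)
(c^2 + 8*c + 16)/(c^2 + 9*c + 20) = (c + 4)/(c + 5)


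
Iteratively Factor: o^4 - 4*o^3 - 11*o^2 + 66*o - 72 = (o - 2)*(o^3 - 2*o^2 - 15*o + 36) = (o - 3)*(o - 2)*(o^2 + o - 12) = (o - 3)*(o - 2)*(o + 4)*(o - 3)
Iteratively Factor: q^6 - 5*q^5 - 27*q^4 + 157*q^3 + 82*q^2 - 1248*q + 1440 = (q - 2)*(q^5 - 3*q^4 - 33*q^3 + 91*q^2 + 264*q - 720) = (q - 5)*(q - 2)*(q^4 + 2*q^3 - 23*q^2 - 24*q + 144) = (q - 5)*(q - 2)*(q + 4)*(q^3 - 2*q^2 - 15*q + 36) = (q - 5)*(q - 3)*(q - 2)*(q + 4)*(q^2 + q - 12) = (q - 5)*(q - 3)^2*(q - 2)*(q + 4)*(q + 4)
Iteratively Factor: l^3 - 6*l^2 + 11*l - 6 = (l - 3)*(l^2 - 3*l + 2) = (l - 3)*(l - 2)*(l - 1)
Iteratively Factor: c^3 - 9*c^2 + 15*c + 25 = (c - 5)*(c^2 - 4*c - 5) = (c - 5)*(c + 1)*(c - 5)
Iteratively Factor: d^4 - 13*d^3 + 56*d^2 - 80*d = (d)*(d^3 - 13*d^2 + 56*d - 80) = d*(d - 4)*(d^2 - 9*d + 20) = d*(d - 4)^2*(d - 5)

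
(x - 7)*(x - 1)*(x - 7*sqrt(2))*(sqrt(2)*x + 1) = sqrt(2)*x^4 - 13*x^3 - 8*sqrt(2)*x^3 + 104*x^2 - 91*x + 56*sqrt(2)*x - 49*sqrt(2)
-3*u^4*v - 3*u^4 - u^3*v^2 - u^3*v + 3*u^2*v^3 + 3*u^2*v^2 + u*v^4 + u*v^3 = (-u + v)*(u + v)*(3*u + v)*(u*v + u)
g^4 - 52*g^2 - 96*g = g*(g - 8)*(g + 2)*(g + 6)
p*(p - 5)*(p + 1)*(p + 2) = p^4 - 2*p^3 - 13*p^2 - 10*p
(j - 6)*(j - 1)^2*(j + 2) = j^4 - 6*j^3 - 3*j^2 + 20*j - 12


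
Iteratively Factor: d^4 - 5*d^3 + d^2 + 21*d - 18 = (d - 3)*(d^3 - 2*d^2 - 5*d + 6) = (d - 3)^2*(d^2 + d - 2) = (d - 3)^2*(d + 2)*(d - 1)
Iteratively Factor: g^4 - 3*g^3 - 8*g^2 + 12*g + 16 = (g - 4)*(g^3 + g^2 - 4*g - 4) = (g - 4)*(g + 1)*(g^2 - 4) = (g - 4)*(g - 2)*(g + 1)*(g + 2)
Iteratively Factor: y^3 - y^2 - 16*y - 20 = (y + 2)*(y^2 - 3*y - 10) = (y - 5)*(y + 2)*(y + 2)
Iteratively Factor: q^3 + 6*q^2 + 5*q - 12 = (q + 4)*(q^2 + 2*q - 3) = (q - 1)*(q + 4)*(q + 3)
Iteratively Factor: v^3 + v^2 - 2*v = (v)*(v^2 + v - 2) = v*(v + 2)*(v - 1)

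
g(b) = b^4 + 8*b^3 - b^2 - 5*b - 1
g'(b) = 4*b^3 + 24*b^2 - 2*b - 5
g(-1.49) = -17.30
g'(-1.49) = 38.03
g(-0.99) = -3.83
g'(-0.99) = 16.62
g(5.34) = 1975.11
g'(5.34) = 1277.79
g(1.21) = 7.80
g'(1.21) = 34.80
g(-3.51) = -189.93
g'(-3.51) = 124.73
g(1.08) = 3.87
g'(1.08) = 25.87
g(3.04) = 284.72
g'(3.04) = 323.10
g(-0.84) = -1.75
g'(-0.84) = 11.24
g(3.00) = 272.00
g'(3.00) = 313.00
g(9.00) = 12266.00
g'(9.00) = 4837.00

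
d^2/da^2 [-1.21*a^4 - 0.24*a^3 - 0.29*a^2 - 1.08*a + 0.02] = -14.52*a^2 - 1.44*a - 0.58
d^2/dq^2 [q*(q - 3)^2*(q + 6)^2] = 20*q^3 + 72*q^2 - 162*q - 216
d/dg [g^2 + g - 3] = 2*g + 1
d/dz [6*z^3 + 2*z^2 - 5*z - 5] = 18*z^2 + 4*z - 5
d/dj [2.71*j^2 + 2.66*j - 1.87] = 5.42*j + 2.66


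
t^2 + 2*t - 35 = (t - 5)*(t + 7)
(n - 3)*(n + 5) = n^2 + 2*n - 15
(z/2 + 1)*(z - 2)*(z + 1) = z^3/2 + z^2/2 - 2*z - 2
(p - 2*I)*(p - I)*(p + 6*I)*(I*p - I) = I*p^4 - 3*p^3 - I*p^3 + 3*p^2 + 16*I*p^2 + 12*p - 16*I*p - 12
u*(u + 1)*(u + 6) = u^3 + 7*u^2 + 6*u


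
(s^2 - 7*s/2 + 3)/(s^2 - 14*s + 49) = (s^2 - 7*s/2 + 3)/(s^2 - 14*s + 49)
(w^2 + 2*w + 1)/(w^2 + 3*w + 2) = (w + 1)/(w + 2)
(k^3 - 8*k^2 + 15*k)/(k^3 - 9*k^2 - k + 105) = k*(k - 3)/(k^2 - 4*k - 21)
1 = 1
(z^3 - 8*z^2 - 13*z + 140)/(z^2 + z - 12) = (z^2 - 12*z + 35)/(z - 3)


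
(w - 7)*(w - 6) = w^2 - 13*w + 42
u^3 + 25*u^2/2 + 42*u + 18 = (u + 1/2)*(u + 6)^2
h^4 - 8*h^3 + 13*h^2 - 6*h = h*(h - 6)*(h - 1)^2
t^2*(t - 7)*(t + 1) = t^4 - 6*t^3 - 7*t^2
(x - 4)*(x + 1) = x^2 - 3*x - 4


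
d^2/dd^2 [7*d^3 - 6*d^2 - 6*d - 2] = 42*d - 12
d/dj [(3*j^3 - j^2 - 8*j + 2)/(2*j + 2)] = (3*j^3 + 4*j^2 - j - 5)/(j^2 + 2*j + 1)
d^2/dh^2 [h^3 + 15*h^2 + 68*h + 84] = 6*h + 30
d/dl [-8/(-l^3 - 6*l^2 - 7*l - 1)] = 8*(-3*l^2 - 12*l - 7)/(l^3 + 6*l^2 + 7*l + 1)^2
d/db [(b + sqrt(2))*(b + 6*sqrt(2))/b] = 1 - 12/b^2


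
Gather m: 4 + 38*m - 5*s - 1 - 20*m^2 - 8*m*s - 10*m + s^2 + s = -20*m^2 + m*(28 - 8*s) + s^2 - 4*s + 3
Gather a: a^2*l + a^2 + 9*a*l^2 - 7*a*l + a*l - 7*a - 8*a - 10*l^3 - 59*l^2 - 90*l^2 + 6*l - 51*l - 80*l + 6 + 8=a^2*(l + 1) + a*(9*l^2 - 6*l - 15) - 10*l^3 - 149*l^2 - 125*l + 14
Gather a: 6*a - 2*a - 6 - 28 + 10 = 4*a - 24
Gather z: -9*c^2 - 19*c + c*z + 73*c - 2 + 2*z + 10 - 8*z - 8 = -9*c^2 + 54*c + z*(c - 6)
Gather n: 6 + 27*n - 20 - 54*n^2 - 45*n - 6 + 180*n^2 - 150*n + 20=126*n^2 - 168*n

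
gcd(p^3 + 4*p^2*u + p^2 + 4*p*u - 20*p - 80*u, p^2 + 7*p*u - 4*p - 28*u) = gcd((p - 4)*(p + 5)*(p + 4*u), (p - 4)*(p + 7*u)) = p - 4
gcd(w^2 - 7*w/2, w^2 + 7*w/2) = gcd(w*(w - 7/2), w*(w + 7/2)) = w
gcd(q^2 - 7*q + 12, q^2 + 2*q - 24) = q - 4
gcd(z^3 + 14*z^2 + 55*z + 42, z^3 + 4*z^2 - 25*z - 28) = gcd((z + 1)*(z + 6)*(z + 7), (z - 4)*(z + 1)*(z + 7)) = z^2 + 8*z + 7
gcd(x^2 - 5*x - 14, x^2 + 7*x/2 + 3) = x + 2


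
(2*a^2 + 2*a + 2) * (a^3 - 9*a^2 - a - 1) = 2*a^5 - 16*a^4 - 18*a^3 - 22*a^2 - 4*a - 2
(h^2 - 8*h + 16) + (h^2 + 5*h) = 2*h^2 - 3*h + 16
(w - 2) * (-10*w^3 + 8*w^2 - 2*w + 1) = -10*w^4 + 28*w^3 - 18*w^2 + 5*w - 2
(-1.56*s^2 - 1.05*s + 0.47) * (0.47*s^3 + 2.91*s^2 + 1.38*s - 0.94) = -0.7332*s^5 - 5.0331*s^4 - 4.9874*s^3 + 1.3851*s^2 + 1.6356*s - 0.4418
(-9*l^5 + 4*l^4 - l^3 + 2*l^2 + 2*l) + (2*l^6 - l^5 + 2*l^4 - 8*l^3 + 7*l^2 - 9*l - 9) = 2*l^6 - 10*l^5 + 6*l^4 - 9*l^3 + 9*l^2 - 7*l - 9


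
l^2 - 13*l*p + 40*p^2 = (l - 8*p)*(l - 5*p)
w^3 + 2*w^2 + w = w*(w + 1)^2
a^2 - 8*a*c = a*(a - 8*c)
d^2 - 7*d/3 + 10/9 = (d - 5/3)*(d - 2/3)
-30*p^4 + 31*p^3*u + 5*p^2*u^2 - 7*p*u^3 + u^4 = (-5*p + u)*(-3*p + u)*(-p + u)*(2*p + u)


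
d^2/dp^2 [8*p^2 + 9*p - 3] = 16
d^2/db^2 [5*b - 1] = 0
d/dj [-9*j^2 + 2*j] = 2 - 18*j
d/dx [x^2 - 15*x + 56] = 2*x - 15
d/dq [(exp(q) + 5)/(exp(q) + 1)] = -1/cosh(q/2)^2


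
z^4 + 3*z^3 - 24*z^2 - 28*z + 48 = (z - 4)*(z - 1)*(z + 2)*(z + 6)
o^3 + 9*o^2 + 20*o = o*(o + 4)*(o + 5)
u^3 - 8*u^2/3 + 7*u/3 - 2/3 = (u - 1)^2*(u - 2/3)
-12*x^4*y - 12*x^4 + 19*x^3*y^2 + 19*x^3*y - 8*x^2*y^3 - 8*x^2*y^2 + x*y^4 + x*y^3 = (-4*x + y)*(-3*x + y)*(-x + y)*(x*y + x)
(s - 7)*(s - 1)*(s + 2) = s^3 - 6*s^2 - 9*s + 14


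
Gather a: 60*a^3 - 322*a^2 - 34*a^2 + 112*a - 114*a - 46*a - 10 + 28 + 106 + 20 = 60*a^3 - 356*a^2 - 48*a + 144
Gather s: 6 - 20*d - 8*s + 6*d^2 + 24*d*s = 6*d^2 - 20*d + s*(24*d - 8) + 6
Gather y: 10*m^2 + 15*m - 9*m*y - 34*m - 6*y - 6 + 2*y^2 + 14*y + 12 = 10*m^2 - 19*m + 2*y^2 + y*(8 - 9*m) + 6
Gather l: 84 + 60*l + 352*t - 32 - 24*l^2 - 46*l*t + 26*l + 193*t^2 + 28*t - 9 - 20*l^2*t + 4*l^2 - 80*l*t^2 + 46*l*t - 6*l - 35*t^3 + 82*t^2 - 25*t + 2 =l^2*(-20*t - 20) + l*(80 - 80*t^2) - 35*t^3 + 275*t^2 + 355*t + 45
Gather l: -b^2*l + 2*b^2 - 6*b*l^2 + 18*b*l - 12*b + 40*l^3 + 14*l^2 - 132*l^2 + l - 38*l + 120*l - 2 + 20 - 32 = 2*b^2 - 12*b + 40*l^3 + l^2*(-6*b - 118) + l*(-b^2 + 18*b + 83) - 14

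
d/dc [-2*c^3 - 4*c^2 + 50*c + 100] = -6*c^2 - 8*c + 50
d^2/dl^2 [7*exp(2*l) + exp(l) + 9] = (28*exp(l) + 1)*exp(l)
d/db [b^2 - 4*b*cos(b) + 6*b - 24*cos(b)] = 4*b*sin(b) + 2*b + 24*sin(b) - 4*cos(b) + 6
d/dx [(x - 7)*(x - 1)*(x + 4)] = 3*x^2 - 8*x - 25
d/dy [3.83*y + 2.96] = 3.83000000000000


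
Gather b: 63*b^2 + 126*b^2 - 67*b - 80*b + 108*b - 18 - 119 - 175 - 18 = 189*b^2 - 39*b - 330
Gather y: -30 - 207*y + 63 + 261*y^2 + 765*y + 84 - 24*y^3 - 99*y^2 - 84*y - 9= -24*y^3 + 162*y^2 + 474*y + 108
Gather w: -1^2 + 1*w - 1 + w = 2*w - 2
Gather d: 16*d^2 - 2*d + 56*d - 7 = 16*d^2 + 54*d - 7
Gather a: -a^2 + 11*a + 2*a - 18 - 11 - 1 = -a^2 + 13*a - 30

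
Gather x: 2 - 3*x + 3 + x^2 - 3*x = x^2 - 6*x + 5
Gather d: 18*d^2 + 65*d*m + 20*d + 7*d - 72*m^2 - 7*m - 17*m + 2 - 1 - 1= 18*d^2 + d*(65*m + 27) - 72*m^2 - 24*m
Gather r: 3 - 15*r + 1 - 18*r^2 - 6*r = -18*r^2 - 21*r + 4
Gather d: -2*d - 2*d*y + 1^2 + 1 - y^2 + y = d*(-2*y - 2) - y^2 + y + 2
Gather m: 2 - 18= -16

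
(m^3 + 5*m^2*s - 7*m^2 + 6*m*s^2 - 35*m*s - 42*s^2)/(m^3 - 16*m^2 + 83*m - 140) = (m^2 + 5*m*s + 6*s^2)/(m^2 - 9*m + 20)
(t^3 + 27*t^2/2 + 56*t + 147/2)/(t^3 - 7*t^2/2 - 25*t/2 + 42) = (t^2 + 10*t + 21)/(t^2 - 7*t + 12)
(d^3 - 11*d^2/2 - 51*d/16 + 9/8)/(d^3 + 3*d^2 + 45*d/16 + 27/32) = 2*(4*d^2 - 25*d + 6)/(8*d^2 + 18*d + 9)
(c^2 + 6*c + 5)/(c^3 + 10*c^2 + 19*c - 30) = (c + 1)/(c^2 + 5*c - 6)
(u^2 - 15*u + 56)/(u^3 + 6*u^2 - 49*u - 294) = (u - 8)/(u^2 + 13*u + 42)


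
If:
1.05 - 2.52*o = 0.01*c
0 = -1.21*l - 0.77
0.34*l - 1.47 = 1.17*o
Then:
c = 468.22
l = -0.64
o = -1.44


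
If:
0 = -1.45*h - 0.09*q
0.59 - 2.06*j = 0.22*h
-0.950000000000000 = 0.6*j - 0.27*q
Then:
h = -0.26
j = 0.31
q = 4.22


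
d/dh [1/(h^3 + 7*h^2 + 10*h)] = (-3*h^2 - 14*h - 10)/(h^2*(h^2 + 7*h + 10)^2)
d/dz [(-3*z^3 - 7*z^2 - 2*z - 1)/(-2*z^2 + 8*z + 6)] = (3*z^4 - 24*z^3 - 57*z^2 - 44*z - 2)/(2*(z^4 - 8*z^3 + 10*z^2 + 24*z + 9))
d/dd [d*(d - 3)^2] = 3*(d - 3)*(d - 1)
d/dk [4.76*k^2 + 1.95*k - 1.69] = 9.52*k + 1.95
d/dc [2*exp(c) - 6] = 2*exp(c)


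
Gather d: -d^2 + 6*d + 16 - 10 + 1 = -d^2 + 6*d + 7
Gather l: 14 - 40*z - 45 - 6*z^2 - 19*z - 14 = -6*z^2 - 59*z - 45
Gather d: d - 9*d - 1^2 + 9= 8 - 8*d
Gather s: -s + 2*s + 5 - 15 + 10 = s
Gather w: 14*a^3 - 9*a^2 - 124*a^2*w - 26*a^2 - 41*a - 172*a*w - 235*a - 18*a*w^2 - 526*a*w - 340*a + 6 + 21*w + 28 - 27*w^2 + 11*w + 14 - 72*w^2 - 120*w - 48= 14*a^3 - 35*a^2 - 616*a + w^2*(-18*a - 99) + w*(-124*a^2 - 698*a - 88)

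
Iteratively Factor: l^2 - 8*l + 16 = (l - 4)*(l - 4)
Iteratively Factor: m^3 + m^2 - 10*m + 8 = (m - 2)*(m^2 + 3*m - 4) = (m - 2)*(m - 1)*(m + 4)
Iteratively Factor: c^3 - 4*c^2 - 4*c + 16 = (c + 2)*(c^2 - 6*c + 8) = (c - 2)*(c + 2)*(c - 4)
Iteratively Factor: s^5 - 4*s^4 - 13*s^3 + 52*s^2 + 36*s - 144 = (s + 2)*(s^4 - 6*s^3 - s^2 + 54*s - 72) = (s - 2)*(s + 2)*(s^3 - 4*s^2 - 9*s + 36) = (s - 2)*(s + 2)*(s + 3)*(s^2 - 7*s + 12) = (s - 3)*(s - 2)*(s + 2)*(s + 3)*(s - 4)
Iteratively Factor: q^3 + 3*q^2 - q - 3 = (q + 1)*(q^2 + 2*q - 3) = (q - 1)*(q + 1)*(q + 3)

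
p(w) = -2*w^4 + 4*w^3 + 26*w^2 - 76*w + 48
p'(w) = -8*w^3 + 12*w^2 + 52*w - 76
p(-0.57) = 98.82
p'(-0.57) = -100.26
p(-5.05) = -721.04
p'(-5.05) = 997.73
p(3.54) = -31.85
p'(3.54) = -96.44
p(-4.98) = -652.85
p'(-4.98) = 950.69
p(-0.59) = 100.83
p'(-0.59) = -100.86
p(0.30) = 27.63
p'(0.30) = -59.54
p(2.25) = 2.93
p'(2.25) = 10.62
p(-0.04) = 51.08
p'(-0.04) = -78.06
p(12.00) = -31680.00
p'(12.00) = -11548.00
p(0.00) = 48.00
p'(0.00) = -76.00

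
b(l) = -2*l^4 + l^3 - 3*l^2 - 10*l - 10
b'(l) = -8*l^3 + 3*l^2 - 6*l - 10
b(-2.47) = -93.11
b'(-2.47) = 143.68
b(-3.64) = -412.68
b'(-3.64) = 437.42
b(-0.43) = -6.40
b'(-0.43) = -6.23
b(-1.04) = -6.31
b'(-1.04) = 8.48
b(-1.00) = -6.00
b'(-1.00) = 7.00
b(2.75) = -153.77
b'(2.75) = -170.19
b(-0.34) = -7.01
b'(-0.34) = -7.30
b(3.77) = -440.77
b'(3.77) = -418.64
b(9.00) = -12736.00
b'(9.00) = -5653.00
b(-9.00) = -14014.00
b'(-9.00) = 6119.00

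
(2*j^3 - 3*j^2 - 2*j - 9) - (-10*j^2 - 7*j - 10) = 2*j^3 + 7*j^2 + 5*j + 1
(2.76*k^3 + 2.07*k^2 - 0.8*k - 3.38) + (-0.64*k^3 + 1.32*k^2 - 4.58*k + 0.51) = 2.12*k^3 + 3.39*k^2 - 5.38*k - 2.87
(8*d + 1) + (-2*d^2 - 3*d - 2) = -2*d^2 + 5*d - 1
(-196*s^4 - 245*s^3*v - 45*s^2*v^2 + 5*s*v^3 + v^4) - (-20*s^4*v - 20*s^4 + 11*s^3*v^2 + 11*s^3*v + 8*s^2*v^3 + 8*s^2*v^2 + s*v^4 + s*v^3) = 20*s^4*v - 176*s^4 - 11*s^3*v^2 - 256*s^3*v - 8*s^2*v^3 - 53*s^2*v^2 - s*v^4 + 4*s*v^3 + v^4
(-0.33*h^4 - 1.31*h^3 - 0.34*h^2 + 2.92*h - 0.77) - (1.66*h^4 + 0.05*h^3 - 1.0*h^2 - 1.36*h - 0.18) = -1.99*h^4 - 1.36*h^3 + 0.66*h^2 + 4.28*h - 0.59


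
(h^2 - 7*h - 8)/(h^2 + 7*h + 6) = (h - 8)/(h + 6)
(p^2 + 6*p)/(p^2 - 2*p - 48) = p/(p - 8)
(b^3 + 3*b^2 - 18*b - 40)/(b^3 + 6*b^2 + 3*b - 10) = (b - 4)/(b - 1)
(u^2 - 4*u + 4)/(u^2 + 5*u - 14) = (u - 2)/(u + 7)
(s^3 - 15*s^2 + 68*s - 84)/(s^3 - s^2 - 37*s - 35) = (s^2 - 8*s + 12)/(s^2 + 6*s + 5)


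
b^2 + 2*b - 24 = (b - 4)*(b + 6)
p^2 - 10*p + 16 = (p - 8)*(p - 2)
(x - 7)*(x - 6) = x^2 - 13*x + 42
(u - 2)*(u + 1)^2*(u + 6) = u^4 + 6*u^3 - 3*u^2 - 20*u - 12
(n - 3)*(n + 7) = n^2 + 4*n - 21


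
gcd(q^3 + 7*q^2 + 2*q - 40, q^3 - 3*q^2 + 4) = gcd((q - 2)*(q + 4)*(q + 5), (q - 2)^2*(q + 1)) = q - 2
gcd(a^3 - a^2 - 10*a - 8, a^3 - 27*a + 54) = 1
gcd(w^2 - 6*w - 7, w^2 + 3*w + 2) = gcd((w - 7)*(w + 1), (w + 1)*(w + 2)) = w + 1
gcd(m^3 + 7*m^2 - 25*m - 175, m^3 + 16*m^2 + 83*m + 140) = m^2 + 12*m + 35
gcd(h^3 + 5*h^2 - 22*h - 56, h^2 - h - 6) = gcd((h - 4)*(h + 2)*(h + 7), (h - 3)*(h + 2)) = h + 2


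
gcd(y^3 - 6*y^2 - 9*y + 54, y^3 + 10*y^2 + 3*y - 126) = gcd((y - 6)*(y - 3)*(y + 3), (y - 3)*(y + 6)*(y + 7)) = y - 3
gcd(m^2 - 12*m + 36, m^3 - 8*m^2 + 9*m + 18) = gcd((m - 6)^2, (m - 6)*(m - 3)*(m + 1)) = m - 6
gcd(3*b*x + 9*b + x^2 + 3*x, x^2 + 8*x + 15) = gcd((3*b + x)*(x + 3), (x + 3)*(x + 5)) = x + 3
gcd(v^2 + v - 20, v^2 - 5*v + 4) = v - 4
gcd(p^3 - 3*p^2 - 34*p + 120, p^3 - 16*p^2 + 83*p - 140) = p^2 - 9*p + 20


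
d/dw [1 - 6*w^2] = -12*w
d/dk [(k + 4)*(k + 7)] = 2*k + 11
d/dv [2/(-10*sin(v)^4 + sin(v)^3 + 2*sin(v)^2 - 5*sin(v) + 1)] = 2*(40*sin(v)^3 - 3*sin(v)^2 - 4*sin(v) + 5)*cos(v)/(-10*sin(v)^4 + sin(v)^3 + 2*sin(v)^2 - 5*sin(v) + 1)^2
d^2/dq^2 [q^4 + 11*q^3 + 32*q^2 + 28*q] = 12*q^2 + 66*q + 64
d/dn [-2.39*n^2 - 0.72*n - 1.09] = -4.78*n - 0.72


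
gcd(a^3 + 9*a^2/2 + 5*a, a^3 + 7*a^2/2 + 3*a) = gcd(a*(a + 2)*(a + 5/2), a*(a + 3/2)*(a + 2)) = a^2 + 2*a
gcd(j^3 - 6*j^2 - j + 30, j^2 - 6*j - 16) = j + 2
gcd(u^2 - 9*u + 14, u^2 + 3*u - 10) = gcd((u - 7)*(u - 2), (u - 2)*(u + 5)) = u - 2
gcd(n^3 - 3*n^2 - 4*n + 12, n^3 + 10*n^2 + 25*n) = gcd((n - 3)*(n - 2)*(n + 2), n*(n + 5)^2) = 1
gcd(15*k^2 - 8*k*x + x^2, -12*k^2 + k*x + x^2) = -3*k + x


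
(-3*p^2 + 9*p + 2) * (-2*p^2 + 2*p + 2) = 6*p^4 - 24*p^3 + 8*p^2 + 22*p + 4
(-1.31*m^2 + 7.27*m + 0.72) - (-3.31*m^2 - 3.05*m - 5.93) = 2.0*m^2 + 10.32*m + 6.65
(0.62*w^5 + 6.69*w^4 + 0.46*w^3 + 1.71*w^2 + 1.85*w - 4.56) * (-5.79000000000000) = -3.5898*w^5 - 38.7351*w^4 - 2.6634*w^3 - 9.9009*w^2 - 10.7115*w + 26.4024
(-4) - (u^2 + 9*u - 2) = -u^2 - 9*u - 2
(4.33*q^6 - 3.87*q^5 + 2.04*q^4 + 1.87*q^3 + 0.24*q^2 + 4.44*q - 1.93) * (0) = 0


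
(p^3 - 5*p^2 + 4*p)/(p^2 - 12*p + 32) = p*(p - 1)/(p - 8)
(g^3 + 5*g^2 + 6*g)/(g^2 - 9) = g*(g + 2)/(g - 3)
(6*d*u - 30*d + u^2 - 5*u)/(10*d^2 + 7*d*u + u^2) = (6*d*u - 30*d + u^2 - 5*u)/(10*d^2 + 7*d*u + u^2)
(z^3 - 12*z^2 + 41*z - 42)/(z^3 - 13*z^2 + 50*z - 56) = (z - 3)/(z - 4)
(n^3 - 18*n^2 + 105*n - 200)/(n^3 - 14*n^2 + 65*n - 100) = (n - 8)/(n - 4)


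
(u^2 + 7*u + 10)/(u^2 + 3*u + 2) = (u + 5)/(u + 1)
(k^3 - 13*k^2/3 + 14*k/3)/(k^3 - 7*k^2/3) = (k - 2)/k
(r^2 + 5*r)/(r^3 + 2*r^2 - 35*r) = (r + 5)/(r^2 + 2*r - 35)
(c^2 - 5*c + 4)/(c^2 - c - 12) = (c - 1)/(c + 3)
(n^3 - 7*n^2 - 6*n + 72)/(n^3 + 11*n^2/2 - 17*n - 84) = 2*(n^2 - 3*n - 18)/(2*n^2 + 19*n + 42)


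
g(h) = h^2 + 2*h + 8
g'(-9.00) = -16.00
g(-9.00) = 71.00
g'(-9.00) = -16.00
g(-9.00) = 71.00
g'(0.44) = 2.88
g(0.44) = 9.07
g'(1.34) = 4.68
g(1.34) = 12.48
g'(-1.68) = -1.36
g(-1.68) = 7.46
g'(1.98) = 5.96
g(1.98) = 15.88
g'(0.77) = 3.54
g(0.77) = 10.13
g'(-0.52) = 0.96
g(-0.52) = 7.23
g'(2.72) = 7.44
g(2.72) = 20.84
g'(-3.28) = -4.56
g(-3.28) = 12.20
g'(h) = 2*h + 2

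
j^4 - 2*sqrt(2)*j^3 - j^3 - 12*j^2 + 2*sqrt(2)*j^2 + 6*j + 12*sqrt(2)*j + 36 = (j - 3)*(j + 2)*(j - 3*sqrt(2))*(j + sqrt(2))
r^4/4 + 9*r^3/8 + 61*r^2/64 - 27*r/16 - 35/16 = (r/2 + 1)^2*(r - 5/4)*(r + 7/4)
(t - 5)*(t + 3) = t^2 - 2*t - 15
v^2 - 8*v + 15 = (v - 5)*(v - 3)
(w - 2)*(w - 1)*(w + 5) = w^3 + 2*w^2 - 13*w + 10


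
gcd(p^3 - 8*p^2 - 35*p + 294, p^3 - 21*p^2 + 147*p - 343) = p^2 - 14*p + 49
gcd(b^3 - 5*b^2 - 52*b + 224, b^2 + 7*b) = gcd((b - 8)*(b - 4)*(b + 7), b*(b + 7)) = b + 7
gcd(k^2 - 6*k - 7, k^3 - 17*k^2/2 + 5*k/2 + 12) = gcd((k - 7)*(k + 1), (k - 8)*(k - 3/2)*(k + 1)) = k + 1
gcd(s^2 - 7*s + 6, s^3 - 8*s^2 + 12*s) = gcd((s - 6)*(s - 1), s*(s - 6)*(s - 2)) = s - 6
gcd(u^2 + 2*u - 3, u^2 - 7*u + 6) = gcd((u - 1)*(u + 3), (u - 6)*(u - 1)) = u - 1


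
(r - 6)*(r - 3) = r^2 - 9*r + 18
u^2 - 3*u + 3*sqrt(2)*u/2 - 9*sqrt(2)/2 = (u - 3)*(u + 3*sqrt(2)/2)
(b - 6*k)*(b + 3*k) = b^2 - 3*b*k - 18*k^2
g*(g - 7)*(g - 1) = g^3 - 8*g^2 + 7*g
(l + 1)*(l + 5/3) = l^2 + 8*l/3 + 5/3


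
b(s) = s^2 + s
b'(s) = 2*s + 1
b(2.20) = 7.04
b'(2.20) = 5.40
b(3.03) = 12.21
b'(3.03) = 7.06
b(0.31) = 0.41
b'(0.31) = 1.62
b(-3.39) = 8.10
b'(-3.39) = -5.78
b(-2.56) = 3.99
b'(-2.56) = -4.12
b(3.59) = 16.48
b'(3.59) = 8.18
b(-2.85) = 5.27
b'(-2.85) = -4.70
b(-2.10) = 2.31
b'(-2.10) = -3.20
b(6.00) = 42.00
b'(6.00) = 13.00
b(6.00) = 42.00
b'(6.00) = 13.00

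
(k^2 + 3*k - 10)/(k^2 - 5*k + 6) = (k + 5)/(k - 3)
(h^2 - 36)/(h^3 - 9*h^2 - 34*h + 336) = (h - 6)/(h^2 - 15*h + 56)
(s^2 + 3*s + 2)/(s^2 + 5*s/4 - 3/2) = 4*(s + 1)/(4*s - 3)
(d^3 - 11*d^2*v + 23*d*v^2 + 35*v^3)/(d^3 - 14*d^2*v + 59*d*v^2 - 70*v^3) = (-d - v)/(-d + 2*v)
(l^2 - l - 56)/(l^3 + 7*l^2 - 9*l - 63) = (l - 8)/(l^2 - 9)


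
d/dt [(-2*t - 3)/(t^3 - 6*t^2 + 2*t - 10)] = (4*t^3 - 3*t^2 - 36*t + 26)/(t^6 - 12*t^5 + 40*t^4 - 44*t^3 + 124*t^2 - 40*t + 100)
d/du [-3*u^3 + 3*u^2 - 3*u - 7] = -9*u^2 + 6*u - 3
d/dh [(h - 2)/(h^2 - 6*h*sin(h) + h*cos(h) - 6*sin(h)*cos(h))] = (h^2 - 6*h*sin(h) + h*cos(h) + (h - 2)*(h*sin(h) + 6*h*cos(h) - 2*h + 6*sin(h) - cos(h) + 6*cos(2*h)) - 3*sin(2*h))/((h - 6*sin(h))^2*(h + cos(h))^2)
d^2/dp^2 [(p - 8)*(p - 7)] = 2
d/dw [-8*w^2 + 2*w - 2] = 2 - 16*w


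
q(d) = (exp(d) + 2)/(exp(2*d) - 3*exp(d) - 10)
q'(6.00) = 0.00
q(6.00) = 0.00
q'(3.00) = -0.09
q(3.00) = 0.07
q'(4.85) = -0.01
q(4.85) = 0.01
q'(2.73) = -0.14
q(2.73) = 0.10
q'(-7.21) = -0.00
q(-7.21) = -0.20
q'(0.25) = -0.09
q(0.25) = -0.27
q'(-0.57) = -0.03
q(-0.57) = -0.23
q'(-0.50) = -0.03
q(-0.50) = -0.23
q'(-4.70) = -0.00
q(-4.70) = -0.20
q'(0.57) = -0.17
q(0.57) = -0.31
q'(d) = (exp(d) + 2)*(-2*exp(2*d) + 3*exp(d))/(exp(2*d) - 3*exp(d) - 10)^2 + exp(d)/(exp(2*d) - 3*exp(d) - 10) = -exp(d)/(exp(2*d) - 10*exp(d) + 25)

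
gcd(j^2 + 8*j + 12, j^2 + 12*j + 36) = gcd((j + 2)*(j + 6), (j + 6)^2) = j + 6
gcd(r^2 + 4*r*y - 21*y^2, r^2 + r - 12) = 1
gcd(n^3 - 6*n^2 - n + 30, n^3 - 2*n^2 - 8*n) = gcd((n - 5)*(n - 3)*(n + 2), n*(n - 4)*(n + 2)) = n + 2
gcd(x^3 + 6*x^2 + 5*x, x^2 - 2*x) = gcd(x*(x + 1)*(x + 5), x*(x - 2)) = x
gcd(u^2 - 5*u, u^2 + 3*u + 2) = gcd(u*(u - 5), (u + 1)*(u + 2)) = 1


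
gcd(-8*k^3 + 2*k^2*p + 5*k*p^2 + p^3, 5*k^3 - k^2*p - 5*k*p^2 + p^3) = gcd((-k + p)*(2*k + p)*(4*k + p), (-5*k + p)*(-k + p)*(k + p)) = -k + p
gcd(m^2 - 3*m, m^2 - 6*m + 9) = m - 3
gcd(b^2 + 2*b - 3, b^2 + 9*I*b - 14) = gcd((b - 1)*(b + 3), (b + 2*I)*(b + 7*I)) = 1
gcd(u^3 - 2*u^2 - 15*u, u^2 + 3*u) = u^2 + 3*u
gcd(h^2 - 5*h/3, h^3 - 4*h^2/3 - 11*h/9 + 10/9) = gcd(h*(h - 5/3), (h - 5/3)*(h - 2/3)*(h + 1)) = h - 5/3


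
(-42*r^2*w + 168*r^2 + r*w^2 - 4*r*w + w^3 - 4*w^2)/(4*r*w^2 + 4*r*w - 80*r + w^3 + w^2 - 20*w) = (-42*r^2 + r*w + w^2)/(4*r*w + 20*r + w^2 + 5*w)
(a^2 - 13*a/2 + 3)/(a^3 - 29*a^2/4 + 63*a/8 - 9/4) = 4/(4*a - 3)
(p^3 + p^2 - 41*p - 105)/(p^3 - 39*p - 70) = (p + 3)/(p + 2)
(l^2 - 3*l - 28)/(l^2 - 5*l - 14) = (l + 4)/(l + 2)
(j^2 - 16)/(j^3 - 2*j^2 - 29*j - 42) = (16 - j^2)/(-j^3 + 2*j^2 + 29*j + 42)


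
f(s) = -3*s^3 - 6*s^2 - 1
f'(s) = -9*s^2 - 12*s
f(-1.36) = -4.55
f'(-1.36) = -0.33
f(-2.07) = -0.10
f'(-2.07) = -13.72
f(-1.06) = -4.17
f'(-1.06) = 2.61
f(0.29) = -1.58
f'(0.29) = -4.24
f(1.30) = -17.73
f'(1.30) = -30.81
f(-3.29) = 40.89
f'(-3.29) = -57.94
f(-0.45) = -1.94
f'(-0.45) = 3.58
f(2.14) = -57.88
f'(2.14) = -66.90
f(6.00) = -865.00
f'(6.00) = -396.00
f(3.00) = -136.00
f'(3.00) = -117.00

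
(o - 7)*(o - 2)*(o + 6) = o^3 - 3*o^2 - 40*o + 84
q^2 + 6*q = q*(q + 6)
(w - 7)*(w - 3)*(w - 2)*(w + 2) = w^4 - 10*w^3 + 17*w^2 + 40*w - 84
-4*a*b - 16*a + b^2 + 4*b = (-4*a + b)*(b + 4)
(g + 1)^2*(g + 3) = g^3 + 5*g^2 + 7*g + 3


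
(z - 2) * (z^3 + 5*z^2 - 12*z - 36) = z^4 + 3*z^3 - 22*z^2 - 12*z + 72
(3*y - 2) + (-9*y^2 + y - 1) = -9*y^2 + 4*y - 3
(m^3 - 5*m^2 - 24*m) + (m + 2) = m^3 - 5*m^2 - 23*m + 2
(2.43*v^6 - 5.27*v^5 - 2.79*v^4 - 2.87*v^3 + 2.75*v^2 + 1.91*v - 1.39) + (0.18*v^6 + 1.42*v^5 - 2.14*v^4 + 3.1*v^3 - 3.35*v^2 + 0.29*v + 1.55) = 2.61*v^6 - 3.85*v^5 - 4.93*v^4 + 0.23*v^3 - 0.6*v^2 + 2.2*v + 0.16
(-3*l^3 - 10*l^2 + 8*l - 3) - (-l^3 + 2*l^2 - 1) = -2*l^3 - 12*l^2 + 8*l - 2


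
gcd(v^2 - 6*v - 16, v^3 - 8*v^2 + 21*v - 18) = 1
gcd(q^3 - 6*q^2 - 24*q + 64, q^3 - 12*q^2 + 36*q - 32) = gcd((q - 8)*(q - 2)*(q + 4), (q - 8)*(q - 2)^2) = q^2 - 10*q + 16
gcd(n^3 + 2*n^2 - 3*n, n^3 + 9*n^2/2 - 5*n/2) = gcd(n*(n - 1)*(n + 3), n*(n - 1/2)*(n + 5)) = n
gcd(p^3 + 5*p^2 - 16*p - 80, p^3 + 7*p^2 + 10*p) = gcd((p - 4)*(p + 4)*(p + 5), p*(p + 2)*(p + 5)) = p + 5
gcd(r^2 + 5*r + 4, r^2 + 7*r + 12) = r + 4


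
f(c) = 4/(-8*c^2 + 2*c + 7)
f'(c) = 4*(16*c - 2)/(-8*c^2 + 2*c + 7)^2 = 8*(8*c - 1)/(-8*c^2 + 2*c + 7)^2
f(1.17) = -2.48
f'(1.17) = 25.76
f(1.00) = 4.00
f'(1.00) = 56.00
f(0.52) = 0.68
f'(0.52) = 0.73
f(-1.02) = -1.19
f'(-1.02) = -6.48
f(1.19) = -2.05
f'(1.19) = 17.95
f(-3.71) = -0.04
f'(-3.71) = -0.02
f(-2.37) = -0.09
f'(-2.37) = -0.09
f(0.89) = 1.64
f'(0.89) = 8.20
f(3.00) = -0.07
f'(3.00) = 0.05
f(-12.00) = 0.00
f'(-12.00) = 0.00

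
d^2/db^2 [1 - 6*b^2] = -12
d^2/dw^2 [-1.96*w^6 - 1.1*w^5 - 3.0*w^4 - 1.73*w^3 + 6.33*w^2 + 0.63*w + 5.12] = -58.8*w^4 - 22.0*w^3 - 36.0*w^2 - 10.38*w + 12.66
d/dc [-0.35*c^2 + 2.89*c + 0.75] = 2.89 - 0.7*c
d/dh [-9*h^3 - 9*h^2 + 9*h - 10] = -27*h^2 - 18*h + 9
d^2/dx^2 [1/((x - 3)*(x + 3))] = 6*(x^2 + 3)/(x^6 - 27*x^4 + 243*x^2 - 729)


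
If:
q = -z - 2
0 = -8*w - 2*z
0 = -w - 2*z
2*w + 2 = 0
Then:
No Solution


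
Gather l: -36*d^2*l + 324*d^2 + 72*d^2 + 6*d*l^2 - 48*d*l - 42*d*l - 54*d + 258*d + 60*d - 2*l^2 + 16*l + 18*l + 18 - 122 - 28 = 396*d^2 + 264*d + l^2*(6*d - 2) + l*(-36*d^2 - 90*d + 34) - 132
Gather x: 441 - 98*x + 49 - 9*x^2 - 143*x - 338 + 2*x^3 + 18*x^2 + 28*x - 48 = 2*x^3 + 9*x^2 - 213*x + 104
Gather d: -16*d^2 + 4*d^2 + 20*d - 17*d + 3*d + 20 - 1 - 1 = -12*d^2 + 6*d + 18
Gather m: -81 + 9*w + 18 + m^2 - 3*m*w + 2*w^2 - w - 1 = m^2 - 3*m*w + 2*w^2 + 8*w - 64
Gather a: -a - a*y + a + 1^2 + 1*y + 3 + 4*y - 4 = -a*y + 5*y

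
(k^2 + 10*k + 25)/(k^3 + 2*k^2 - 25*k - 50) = (k + 5)/(k^2 - 3*k - 10)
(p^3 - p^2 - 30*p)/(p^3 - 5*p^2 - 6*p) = (p + 5)/(p + 1)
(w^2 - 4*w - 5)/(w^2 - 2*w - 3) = (w - 5)/(w - 3)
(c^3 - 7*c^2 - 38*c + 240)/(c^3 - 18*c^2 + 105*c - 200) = (c + 6)/(c - 5)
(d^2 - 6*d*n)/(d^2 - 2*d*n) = (d - 6*n)/(d - 2*n)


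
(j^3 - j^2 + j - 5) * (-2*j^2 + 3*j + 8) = -2*j^5 + 5*j^4 + 3*j^3 + 5*j^2 - 7*j - 40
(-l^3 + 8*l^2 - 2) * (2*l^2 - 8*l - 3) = -2*l^5 + 24*l^4 - 61*l^3 - 28*l^2 + 16*l + 6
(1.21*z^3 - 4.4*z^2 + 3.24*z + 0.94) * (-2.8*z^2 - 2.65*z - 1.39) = -3.388*z^5 + 9.1135*z^4 + 0.906100000000002*z^3 - 5.102*z^2 - 6.9946*z - 1.3066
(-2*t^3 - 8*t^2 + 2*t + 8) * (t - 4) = -2*t^4 + 34*t^2 - 32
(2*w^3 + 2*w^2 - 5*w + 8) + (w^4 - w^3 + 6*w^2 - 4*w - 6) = w^4 + w^3 + 8*w^2 - 9*w + 2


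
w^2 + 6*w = w*(w + 6)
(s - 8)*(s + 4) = s^2 - 4*s - 32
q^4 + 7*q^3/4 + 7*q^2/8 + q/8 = q*(q + 1/4)*(q + 1/2)*(q + 1)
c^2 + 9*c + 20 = (c + 4)*(c + 5)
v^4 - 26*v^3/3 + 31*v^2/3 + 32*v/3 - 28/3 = (v - 7)*(v - 2)*(v - 2/3)*(v + 1)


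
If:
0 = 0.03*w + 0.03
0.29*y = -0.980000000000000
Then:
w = -1.00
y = -3.38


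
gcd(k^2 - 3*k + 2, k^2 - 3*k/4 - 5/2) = k - 2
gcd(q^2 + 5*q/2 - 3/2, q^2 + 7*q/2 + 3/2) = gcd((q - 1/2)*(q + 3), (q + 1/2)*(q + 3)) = q + 3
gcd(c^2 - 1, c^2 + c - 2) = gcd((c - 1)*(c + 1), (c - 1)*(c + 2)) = c - 1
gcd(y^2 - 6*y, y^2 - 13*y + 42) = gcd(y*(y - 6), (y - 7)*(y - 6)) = y - 6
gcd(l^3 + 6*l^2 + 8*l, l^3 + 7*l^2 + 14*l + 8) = l^2 + 6*l + 8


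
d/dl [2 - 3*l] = -3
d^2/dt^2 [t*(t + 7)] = 2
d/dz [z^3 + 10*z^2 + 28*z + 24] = 3*z^2 + 20*z + 28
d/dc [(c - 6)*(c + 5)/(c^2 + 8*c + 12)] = 3*(3*c^2 + 28*c + 76)/(c^4 + 16*c^3 + 88*c^2 + 192*c + 144)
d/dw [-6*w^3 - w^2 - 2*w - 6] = -18*w^2 - 2*w - 2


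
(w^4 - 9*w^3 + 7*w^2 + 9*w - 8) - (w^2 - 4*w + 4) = w^4 - 9*w^3 + 6*w^2 + 13*w - 12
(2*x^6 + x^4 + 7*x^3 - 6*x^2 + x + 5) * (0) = 0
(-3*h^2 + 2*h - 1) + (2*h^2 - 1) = -h^2 + 2*h - 2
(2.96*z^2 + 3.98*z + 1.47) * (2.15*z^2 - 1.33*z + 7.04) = 6.364*z^4 + 4.6202*z^3 + 18.7055*z^2 + 26.0641*z + 10.3488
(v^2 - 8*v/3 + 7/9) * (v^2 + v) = v^4 - 5*v^3/3 - 17*v^2/9 + 7*v/9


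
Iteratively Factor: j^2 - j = (j - 1)*(j)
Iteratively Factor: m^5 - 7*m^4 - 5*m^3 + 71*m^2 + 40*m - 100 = (m + 2)*(m^4 - 9*m^3 + 13*m^2 + 45*m - 50) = (m + 2)^2*(m^3 - 11*m^2 + 35*m - 25) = (m - 5)*(m + 2)^2*(m^2 - 6*m + 5) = (m - 5)^2*(m + 2)^2*(m - 1)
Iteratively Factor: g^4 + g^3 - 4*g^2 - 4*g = (g - 2)*(g^3 + 3*g^2 + 2*g) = (g - 2)*(g + 2)*(g^2 + g) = (g - 2)*(g + 1)*(g + 2)*(g)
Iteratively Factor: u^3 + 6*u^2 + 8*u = (u + 2)*(u^2 + 4*u) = u*(u + 2)*(u + 4)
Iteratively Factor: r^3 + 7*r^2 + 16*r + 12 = (r + 3)*(r^2 + 4*r + 4) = (r + 2)*(r + 3)*(r + 2)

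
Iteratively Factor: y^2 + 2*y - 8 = (y + 4)*(y - 2)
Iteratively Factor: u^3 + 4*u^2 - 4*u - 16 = (u + 4)*(u^2 - 4) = (u - 2)*(u + 4)*(u + 2)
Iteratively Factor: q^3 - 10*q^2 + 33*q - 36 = (q - 3)*(q^2 - 7*q + 12) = (q - 3)^2*(q - 4)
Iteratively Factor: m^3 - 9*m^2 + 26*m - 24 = (m - 4)*(m^2 - 5*m + 6) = (m - 4)*(m - 3)*(m - 2)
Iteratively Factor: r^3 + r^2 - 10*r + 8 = (r + 4)*(r^2 - 3*r + 2) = (r - 1)*(r + 4)*(r - 2)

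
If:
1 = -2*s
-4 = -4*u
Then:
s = -1/2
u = 1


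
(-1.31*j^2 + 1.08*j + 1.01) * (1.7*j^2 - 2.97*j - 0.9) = -2.227*j^4 + 5.7267*j^3 - 0.3116*j^2 - 3.9717*j - 0.909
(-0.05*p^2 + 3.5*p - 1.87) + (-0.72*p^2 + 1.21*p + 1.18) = -0.77*p^2 + 4.71*p - 0.69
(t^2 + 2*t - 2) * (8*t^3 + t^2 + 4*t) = 8*t^5 + 17*t^4 - 10*t^3 + 6*t^2 - 8*t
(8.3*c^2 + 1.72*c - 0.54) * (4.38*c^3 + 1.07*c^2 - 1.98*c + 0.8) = 36.354*c^5 + 16.4146*c^4 - 16.9588*c^3 + 2.6566*c^2 + 2.4452*c - 0.432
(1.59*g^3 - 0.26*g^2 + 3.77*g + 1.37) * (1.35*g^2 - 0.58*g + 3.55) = 2.1465*g^5 - 1.2732*g^4 + 10.8848*g^3 - 1.2601*g^2 + 12.5889*g + 4.8635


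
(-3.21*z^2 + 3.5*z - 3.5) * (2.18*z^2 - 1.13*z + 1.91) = -6.9978*z^4 + 11.2573*z^3 - 17.7161*z^2 + 10.64*z - 6.685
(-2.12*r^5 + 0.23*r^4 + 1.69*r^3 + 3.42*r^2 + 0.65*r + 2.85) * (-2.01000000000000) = 4.2612*r^5 - 0.4623*r^4 - 3.3969*r^3 - 6.8742*r^2 - 1.3065*r - 5.7285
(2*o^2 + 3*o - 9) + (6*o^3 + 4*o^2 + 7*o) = 6*o^3 + 6*o^2 + 10*o - 9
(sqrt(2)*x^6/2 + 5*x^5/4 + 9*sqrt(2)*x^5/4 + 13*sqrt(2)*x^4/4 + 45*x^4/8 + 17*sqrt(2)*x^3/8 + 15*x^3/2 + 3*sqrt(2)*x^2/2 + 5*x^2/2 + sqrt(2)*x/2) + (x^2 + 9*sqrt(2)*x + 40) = sqrt(2)*x^6/2 + 5*x^5/4 + 9*sqrt(2)*x^5/4 + 13*sqrt(2)*x^4/4 + 45*x^4/8 + 17*sqrt(2)*x^3/8 + 15*x^3/2 + 3*sqrt(2)*x^2/2 + 7*x^2/2 + 19*sqrt(2)*x/2 + 40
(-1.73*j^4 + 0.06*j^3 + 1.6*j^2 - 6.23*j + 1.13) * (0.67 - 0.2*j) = 0.346*j^5 - 1.1711*j^4 - 0.2798*j^3 + 2.318*j^2 - 4.4001*j + 0.7571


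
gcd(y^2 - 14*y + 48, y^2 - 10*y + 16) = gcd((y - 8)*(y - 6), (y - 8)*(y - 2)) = y - 8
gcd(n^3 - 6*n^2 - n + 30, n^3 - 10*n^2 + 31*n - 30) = n^2 - 8*n + 15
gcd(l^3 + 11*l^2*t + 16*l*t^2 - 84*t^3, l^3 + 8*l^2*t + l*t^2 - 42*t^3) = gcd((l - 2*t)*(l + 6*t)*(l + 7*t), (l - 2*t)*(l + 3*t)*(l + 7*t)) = -l^2 - 5*l*t + 14*t^2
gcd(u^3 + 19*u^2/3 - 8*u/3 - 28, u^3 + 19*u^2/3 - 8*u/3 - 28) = u^3 + 19*u^2/3 - 8*u/3 - 28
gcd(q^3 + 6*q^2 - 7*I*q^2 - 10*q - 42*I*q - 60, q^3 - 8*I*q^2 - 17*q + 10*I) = q^2 - 7*I*q - 10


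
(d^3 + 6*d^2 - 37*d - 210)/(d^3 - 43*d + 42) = (d + 5)/(d - 1)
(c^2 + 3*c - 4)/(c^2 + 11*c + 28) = (c - 1)/(c + 7)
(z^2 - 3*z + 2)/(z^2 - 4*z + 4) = (z - 1)/(z - 2)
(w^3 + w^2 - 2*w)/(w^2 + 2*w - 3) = w*(w + 2)/(w + 3)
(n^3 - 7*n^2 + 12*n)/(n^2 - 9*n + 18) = n*(n - 4)/(n - 6)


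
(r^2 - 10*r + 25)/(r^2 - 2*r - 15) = (r - 5)/(r + 3)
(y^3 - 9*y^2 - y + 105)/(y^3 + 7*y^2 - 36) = (y^2 - 12*y + 35)/(y^2 + 4*y - 12)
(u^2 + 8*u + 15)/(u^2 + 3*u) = (u + 5)/u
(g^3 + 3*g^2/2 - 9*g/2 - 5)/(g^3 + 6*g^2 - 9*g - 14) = (g + 5/2)/(g + 7)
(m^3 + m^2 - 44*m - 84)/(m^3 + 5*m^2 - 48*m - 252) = (m + 2)/(m + 6)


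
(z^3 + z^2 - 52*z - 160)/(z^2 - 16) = (z^2 - 3*z - 40)/(z - 4)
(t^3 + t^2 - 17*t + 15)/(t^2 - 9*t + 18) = (t^2 + 4*t - 5)/(t - 6)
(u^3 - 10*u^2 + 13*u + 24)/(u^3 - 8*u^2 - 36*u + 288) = (u^2 - 2*u - 3)/(u^2 - 36)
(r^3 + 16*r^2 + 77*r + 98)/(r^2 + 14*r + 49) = r + 2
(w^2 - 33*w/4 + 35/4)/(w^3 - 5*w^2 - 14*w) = (w - 5/4)/(w*(w + 2))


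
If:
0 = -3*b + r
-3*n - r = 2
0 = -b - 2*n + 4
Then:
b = -16/3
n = 14/3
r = -16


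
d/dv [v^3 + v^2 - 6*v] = 3*v^2 + 2*v - 6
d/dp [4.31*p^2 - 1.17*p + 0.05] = 8.62*p - 1.17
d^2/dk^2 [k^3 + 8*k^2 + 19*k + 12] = 6*k + 16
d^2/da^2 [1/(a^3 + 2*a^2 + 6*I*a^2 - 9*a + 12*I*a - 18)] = (12*a^2 + a*(32 + 24*I) + 6 + 24*I)/(a^7 + a^6*(6 + 12*I) + a^5*(-42 + 72*I) + a^4*(-316 + 36*I) + a^3*(-567 - 552*I) + a^2*(54 - 1296*I) + a*(972 - 864*I) + 648)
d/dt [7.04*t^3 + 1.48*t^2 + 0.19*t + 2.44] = 21.12*t^2 + 2.96*t + 0.19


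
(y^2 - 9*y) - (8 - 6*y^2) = 7*y^2 - 9*y - 8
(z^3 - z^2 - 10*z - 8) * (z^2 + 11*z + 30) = z^5 + 10*z^4 + 9*z^3 - 148*z^2 - 388*z - 240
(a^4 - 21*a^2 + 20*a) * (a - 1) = a^5 - a^4 - 21*a^3 + 41*a^2 - 20*a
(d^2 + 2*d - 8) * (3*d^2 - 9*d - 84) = 3*d^4 - 3*d^3 - 126*d^2 - 96*d + 672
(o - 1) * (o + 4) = o^2 + 3*o - 4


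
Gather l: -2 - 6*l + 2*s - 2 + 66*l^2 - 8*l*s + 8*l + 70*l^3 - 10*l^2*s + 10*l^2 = 70*l^3 + l^2*(76 - 10*s) + l*(2 - 8*s) + 2*s - 4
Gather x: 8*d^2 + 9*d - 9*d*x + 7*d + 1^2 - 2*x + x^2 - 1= 8*d^2 + 16*d + x^2 + x*(-9*d - 2)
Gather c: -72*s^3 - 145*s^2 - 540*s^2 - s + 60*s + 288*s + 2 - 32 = -72*s^3 - 685*s^2 + 347*s - 30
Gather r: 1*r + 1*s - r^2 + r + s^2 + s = -r^2 + 2*r + s^2 + 2*s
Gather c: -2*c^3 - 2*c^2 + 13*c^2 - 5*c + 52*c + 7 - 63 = -2*c^3 + 11*c^2 + 47*c - 56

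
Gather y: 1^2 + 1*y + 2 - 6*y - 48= -5*y - 45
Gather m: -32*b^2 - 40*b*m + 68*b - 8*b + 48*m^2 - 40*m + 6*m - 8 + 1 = -32*b^2 + 60*b + 48*m^2 + m*(-40*b - 34) - 7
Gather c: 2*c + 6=2*c + 6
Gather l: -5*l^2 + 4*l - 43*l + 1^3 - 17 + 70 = -5*l^2 - 39*l + 54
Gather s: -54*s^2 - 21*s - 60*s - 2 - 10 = -54*s^2 - 81*s - 12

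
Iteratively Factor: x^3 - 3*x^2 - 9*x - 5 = (x + 1)*(x^2 - 4*x - 5) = (x - 5)*(x + 1)*(x + 1)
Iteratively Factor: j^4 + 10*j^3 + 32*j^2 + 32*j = (j + 2)*(j^3 + 8*j^2 + 16*j) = (j + 2)*(j + 4)*(j^2 + 4*j) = (j + 2)*(j + 4)^2*(j)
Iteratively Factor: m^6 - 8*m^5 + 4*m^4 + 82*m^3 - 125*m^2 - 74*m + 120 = (m + 1)*(m^5 - 9*m^4 + 13*m^3 + 69*m^2 - 194*m + 120) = (m + 1)*(m + 3)*(m^4 - 12*m^3 + 49*m^2 - 78*m + 40) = (m - 1)*(m + 1)*(m + 3)*(m^3 - 11*m^2 + 38*m - 40) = (m - 5)*(m - 1)*(m + 1)*(m + 3)*(m^2 - 6*m + 8) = (m - 5)*(m - 2)*(m - 1)*(m + 1)*(m + 3)*(m - 4)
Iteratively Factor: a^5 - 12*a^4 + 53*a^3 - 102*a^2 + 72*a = (a - 2)*(a^4 - 10*a^3 + 33*a^2 - 36*a) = (a - 4)*(a - 2)*(a^3 - 6*a^2 + 9*a) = (a - 4)*(a - 3)*(a - 2)*(a^2 - 3*a) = a*(a - 4)*(a - 3)*(a - 2)*(a - 3)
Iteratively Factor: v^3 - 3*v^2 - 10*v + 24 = (v - 4)*(v^2 + v - 6) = (v - 4)*(v - 2)*(v + 3)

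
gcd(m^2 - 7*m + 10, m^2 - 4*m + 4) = m - 2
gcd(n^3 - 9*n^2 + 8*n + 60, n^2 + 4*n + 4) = n + 2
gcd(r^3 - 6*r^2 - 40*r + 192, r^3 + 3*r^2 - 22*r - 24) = r^2 + 2*r - 24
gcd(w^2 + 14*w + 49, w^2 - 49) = w + 7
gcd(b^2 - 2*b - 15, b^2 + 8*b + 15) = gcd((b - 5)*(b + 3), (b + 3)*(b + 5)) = b + 3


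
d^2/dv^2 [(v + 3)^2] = 2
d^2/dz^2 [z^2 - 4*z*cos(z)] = 4*z*cos(z) + 8*sin(z) + 2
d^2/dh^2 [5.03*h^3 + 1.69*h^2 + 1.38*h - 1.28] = 30.18*h + 3.38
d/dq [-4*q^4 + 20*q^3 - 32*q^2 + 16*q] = -16*q^3 + 60*q^2 - 64*q + 16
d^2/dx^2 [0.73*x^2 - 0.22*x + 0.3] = 1.46000000000000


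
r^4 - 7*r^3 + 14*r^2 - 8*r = r*(r - 4)*(r - 2)*(r - 1)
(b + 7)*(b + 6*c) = b^2 + 6*b*c + 7*b + 42*c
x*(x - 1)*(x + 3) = x^3 + 2*x^2 - 3*x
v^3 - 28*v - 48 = (v - 6)*(v + 2)*(v + 4)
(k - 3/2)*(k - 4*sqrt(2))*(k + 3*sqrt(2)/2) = k^3 - 5*sqrt(2)*k^2/2 - 3*k^2/2 - 12*k + 15*sqrt(2)*k/4 + 18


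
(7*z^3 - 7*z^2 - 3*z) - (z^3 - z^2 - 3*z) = 6*z^3 - 6*z^2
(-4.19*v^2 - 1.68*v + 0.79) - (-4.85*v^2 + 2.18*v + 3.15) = 0.659999999999999*v^2 - 3.86*v - 2.36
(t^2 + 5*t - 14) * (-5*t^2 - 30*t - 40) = -5*t^4 - 55*t^3 - 120*t^2 + 220*t + 560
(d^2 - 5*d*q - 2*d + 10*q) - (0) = d^2 - 5*d*q - 2*d + 10*q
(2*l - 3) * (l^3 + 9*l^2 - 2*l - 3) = 2*l^4 + 15*l^3 - 31*l^2 + 9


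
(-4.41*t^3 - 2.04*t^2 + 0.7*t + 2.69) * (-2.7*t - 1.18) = 11.907*t^4 + 10.7118*t^3 + 0.5172*t^2 - 8.089*t - 3.1742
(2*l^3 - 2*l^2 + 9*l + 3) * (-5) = -10*l^3 + 10*l^2 - 45*l - 15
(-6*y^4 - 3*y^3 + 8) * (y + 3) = -6*y^5 - 21*y^4 - 9*y^3 + 8*y + 24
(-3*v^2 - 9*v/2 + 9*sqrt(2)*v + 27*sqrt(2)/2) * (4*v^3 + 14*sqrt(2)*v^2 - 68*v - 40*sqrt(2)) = -12*v^5 - 18*v^4 - 6*sqrt(2)*v^4 - 9*sqrt(2)*v^3 + 456*v^3 - 492*sqrt(2)*v^2 + 684*v^2 - 738*sqrt(2)*v - 720*v - 1080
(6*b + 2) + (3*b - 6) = 9*b - 4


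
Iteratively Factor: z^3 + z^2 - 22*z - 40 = (z + 2)*(z^2 - z - 20) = (z - 5)*(z + 2)*(z + 4)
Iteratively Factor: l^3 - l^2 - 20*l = (l)*(l^2 - l - 20) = l*(l - 5)*(l + 4)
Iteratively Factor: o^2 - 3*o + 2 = (o - 1)*(o - 2)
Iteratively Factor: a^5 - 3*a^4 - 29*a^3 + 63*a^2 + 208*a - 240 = (a + 4)*(a^4 - 7*a^3 - a^2 + 67*a - 60) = (a - 4)*(a + 4)*(a^3 - 3*a^2 - 13*a + 15) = (a - 5)*(a - 4)*(a + 4)*(a^2 + 2*a - 3) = (a - 5)*(a - 4)*(a - 1)*(a + 4)*(a + 3)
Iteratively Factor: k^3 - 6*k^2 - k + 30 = (k - 3)*(k^2 - 3*k - 10) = (k - 5)*(k - 3)*(k + 2)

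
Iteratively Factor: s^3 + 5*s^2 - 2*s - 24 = (s - 2)*(s^2 + 7*s + 12) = (s - 2)*(s + 4)*(s + 3)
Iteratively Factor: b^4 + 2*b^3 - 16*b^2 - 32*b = (b + 4)*(b^3 - 2*b^2 - 8*b) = b*(b + 4)*(b^2 - 2*b - 8) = b*(b + 2)*(b + 4)*(b - 4)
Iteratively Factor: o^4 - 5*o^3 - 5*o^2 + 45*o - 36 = (o - 3)*(o^3 - 2*o^2 - 11*o + 12) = (o - 4)*(o - 3)*(o^2 + 2*o - 3) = (o - 4)*(o - 3)*(o - 1)*(o + 3)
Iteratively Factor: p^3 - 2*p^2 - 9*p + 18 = (p + 3)*(p^2 - 5*p + 6) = (p - 2)*(p + 3)*(p - 3)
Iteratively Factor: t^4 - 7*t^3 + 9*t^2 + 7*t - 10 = (t - 5)*(t^3 - 2*t^2 - t + 2) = (t - 5)*(t + 1)*(t^2 - 3*t + 2) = (t - 5)*(t - 1)*(t + 1)*(t - 2)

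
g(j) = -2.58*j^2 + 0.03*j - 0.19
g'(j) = 0.03 - 5.16*j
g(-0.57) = -1.05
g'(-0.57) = 2.97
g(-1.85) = -9.08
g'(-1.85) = 9.58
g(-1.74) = -8.05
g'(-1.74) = 9.01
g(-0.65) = -1.30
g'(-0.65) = 3.38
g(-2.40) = -15.12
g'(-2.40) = 12.41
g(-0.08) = -0.21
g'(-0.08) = 0.44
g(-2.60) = -17.71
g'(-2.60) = 13.45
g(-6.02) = -93.87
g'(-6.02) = 31.09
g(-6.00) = -93.25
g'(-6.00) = 30.99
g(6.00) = -92.89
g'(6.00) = -30.93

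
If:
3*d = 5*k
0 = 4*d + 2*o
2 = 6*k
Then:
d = 5/9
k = 1/3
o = -10/9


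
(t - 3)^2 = t^2 - 6*t + 9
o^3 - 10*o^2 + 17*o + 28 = (o - 7)*(o - 4)*(o + 1)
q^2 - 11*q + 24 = (q - 8)*(q - 3)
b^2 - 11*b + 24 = (b - 8)*(b - 3)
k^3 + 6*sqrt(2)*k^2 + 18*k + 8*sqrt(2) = (k + sqrt(2))^2*(k + 4*sqrt(2))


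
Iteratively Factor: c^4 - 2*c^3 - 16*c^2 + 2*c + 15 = (c + 3)*(c^3 - 5*c^2 - c + 5) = (c - 1)*(c + 3)*(c^2 - 4*c - 5) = (c - 5)*(c - 1)*(c + 3)*(c + 1)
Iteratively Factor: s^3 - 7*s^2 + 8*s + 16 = (s - 4)*(s^2 - 3*s - 4) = (s - 4)^2*(s + 1)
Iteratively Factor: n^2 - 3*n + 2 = (n - 2)*(n - 1)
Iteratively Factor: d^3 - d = (d + 1)*(d^2 - d) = (d - 1)*(d + 1)*(d)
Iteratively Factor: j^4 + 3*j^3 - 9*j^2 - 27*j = (j - 3)*(j^3 + 6*j^2 + 9*j) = (j - 3)*(j + 3)*(j^2 + 3*j) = (j - 3)*(j + 3)^2*(j)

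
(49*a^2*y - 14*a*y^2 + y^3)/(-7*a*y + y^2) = -7*a + y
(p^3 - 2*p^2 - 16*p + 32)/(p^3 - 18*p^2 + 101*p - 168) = (p^3 - 2*p^2 - 16*p + 32)/(p^3 - 18*p^2 + 101*p - 168)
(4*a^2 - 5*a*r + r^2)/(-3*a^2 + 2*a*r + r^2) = (-4*a + r)/(3*a + r)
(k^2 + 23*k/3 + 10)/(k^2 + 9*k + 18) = (k + 5/3)/(k + 3)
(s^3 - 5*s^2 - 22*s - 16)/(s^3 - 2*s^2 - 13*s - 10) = (s - 8)/(s - 5)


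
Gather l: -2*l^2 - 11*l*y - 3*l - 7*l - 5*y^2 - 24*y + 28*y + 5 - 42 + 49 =-2*l^2 + l*(-11*y - 10) - 5*y^2 + 4*y + 12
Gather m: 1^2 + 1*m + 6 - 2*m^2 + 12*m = -2*m^2 + 13*m + 7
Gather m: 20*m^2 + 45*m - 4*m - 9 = 20*m^2 + 41*m - 9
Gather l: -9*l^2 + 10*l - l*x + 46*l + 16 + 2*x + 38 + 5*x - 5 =-9*l^2 + l*(56 - x) + 7*x + 49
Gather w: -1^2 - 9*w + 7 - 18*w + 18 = 24 - 27*w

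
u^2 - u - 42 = (u - 7)*(u + 6)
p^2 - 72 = (p - 6*sqrt(2))*(p + 6*sqrt(2))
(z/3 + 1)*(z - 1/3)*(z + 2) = z^3/3 + 14*z^2/9 + 13*z/9 - 2/3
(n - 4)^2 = n^2 - 8*n + 16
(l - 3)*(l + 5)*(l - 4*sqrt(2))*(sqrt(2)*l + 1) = sqrt(2)*l^4 - 7*l^3 + 2*sqrt(2)*l^3 - 19*sqrt(2)*l^2 - 14*l^2 - 8*sqrt(2)*l + 105*l + 60*sqrt(2)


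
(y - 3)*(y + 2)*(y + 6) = y^3 + 5*y^2 - 12*y - 36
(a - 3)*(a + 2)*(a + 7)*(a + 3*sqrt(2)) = a^4 + 3*sqrt(2)*a^3 + 6*a^3 - 13*a^2 + 18*sqrt(2)*a^2 - 39*sqrt(2)*a - 42*a - 126*sqrt(2)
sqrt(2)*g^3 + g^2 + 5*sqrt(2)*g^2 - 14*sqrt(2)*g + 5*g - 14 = (g - 2)*(g + 7)*(sqrt(2)*g + 1)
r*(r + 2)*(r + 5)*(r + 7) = r^4 + 14*r^3 + 59*r^2 + 70*r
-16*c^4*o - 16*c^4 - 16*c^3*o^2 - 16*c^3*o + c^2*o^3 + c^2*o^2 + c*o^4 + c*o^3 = (-4*c + o)*(c + o)*(4*c + o)*(c*o + c)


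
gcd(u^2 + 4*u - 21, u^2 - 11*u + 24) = u - 3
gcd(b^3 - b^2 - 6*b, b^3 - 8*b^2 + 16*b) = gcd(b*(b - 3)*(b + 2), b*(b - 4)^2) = b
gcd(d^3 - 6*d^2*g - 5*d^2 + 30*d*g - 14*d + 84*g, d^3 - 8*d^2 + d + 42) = d^2 - 5*d - 14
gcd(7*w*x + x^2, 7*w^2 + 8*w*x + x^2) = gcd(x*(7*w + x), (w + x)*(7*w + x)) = 7*w + x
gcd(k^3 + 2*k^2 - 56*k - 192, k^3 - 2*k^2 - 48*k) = k^2 - 2*k - 48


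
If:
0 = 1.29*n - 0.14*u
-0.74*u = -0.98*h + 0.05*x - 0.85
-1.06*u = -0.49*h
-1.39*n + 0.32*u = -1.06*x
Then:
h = -1.32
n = -0.07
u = -0.61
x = 0.10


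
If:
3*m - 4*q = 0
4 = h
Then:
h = 4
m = 4*q/3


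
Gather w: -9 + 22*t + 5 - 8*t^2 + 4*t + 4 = -8*t^2 + 26*t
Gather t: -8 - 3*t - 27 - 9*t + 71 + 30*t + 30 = 18*t + 66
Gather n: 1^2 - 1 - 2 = -2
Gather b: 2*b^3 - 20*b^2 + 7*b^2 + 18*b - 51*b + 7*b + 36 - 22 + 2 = 2*b^3 - 13*b^2 - 26*b + 16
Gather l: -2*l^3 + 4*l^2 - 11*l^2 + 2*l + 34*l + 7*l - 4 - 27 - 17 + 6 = -2*l^3 - 7*l^2 + 43*l - 42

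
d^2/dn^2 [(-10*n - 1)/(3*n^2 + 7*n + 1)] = 2*(-(6*n + 7)^2*(10*n + 1) + (90*n + 73)*(3*n^2 + 7*n + 1))/(3*n^2 + 7*n + 1)^3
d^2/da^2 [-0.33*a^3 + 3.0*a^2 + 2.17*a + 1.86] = 6.0 - 1.98*a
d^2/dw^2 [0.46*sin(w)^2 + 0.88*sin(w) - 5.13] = -0.88*sin(w) + 0.92*cos(2*w)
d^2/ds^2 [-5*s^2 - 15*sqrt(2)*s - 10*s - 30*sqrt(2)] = -10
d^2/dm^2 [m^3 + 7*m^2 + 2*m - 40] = 6*m + 14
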